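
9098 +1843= 10941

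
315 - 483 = - 168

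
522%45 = 27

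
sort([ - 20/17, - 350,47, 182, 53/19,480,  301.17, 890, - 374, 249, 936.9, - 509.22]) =[  -  509.22 , - 374, - 350, - 20/17 , 53/19,47,182, 249 , 301.17,  480, 890, 936.9]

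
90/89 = 90/89 = 1.01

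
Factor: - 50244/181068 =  - 53^1* 191^( - 1) = -  53/191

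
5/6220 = 1/1244 = 0.00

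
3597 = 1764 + 1833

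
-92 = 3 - 95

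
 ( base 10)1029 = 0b10000000101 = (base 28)18L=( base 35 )te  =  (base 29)16e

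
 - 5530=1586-7116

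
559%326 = 233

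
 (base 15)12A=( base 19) di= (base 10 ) 265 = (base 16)109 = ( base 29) 94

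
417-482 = - 65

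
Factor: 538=2^1*269^1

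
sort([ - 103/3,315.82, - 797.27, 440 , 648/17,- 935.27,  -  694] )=[ - 935.27, - 797.27, - 694,  -  103/3, 648/17, 315.82,440]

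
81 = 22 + 59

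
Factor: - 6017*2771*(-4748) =79163912036=2^2*11^1* 17^1*163^1*547^1 * 1187^1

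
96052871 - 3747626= 92305245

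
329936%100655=27971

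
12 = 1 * 12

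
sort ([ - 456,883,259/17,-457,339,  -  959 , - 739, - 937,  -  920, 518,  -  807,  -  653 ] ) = [-959, - 937, - 920, - 807,  -  739, - 653, - 457, - 456,259/17,339, 518,883 ] 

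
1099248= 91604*12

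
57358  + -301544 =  - 244186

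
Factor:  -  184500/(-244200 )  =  2^(-1 )*3^1*5^1*11^(-1 )*37^(-1 )*41^1=   615/814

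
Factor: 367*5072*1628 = 2^6*11^1*37^1*317^1*367^1= 3030398272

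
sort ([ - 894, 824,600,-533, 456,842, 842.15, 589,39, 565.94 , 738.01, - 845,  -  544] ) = [ - 894 , - 845, - 544, - 533, 39, 456, 565.94,589 , 600,738.01,824,  842,842.15 ] 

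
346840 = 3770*92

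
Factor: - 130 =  - 2^1*5^1*  13^1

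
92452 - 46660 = 45792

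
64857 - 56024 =8833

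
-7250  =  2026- 9276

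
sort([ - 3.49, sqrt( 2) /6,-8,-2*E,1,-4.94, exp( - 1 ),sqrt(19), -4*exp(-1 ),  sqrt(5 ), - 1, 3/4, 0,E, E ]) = [ - 8,-2*E,-4.94, - 3.49 ,-4*exp (-1 ),-1 , 0, sqrt( 2 )/6, exp(-1 ), 3/4, 1, sqrt( 5),E,E,sqrt( 19 ) ] 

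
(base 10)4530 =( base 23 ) 8CM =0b1000110110010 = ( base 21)A5F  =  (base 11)3449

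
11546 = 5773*2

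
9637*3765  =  36283305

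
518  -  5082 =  - 4564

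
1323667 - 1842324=-518657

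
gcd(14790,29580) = 14790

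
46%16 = 14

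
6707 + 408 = 7115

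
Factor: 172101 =3^1 * 57367^1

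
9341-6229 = 3112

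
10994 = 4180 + 6814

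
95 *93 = 8835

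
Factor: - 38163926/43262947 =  - 2^1*7^(-1) * 13^(  -  1)* 475417^( - 1)*19081963^1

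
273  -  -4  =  277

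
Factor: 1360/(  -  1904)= -5^1* 7^(  -  1 )= - 5/7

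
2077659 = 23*90333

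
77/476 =11/68 = 0.16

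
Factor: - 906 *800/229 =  - 2^6*3^1*5^2*151^1*229^(-1 ) =-724800/229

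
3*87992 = 263976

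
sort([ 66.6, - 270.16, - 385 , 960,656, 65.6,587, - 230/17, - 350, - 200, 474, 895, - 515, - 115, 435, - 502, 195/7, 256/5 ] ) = [ - 515, - 502, - 385, - 350, - 270.16, - 200, - 115,-230/17, 195/7,256/5, 65.6, 66.6, 435, 474, 587, 656, 895 , 960]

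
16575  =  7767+8808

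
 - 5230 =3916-9146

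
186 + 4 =190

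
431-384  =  47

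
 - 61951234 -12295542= -74246776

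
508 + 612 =1120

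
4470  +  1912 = 6382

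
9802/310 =4901/155 = 31.62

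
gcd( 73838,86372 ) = 2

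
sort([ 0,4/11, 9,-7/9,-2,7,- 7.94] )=[ - 7.94,  -  2, - 7/9, 0,4/11, 7, 9 ] 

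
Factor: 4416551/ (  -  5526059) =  - 7^(-1 ) *11^( - 1)*43^( - 1 )*1669^( -1)*4416551^1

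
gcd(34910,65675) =5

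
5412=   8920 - 3508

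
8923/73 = 8923/73 = 122.23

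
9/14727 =3/4909 = 0.00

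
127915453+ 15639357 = 143554810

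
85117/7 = 12159 + 4/7 = 12159.57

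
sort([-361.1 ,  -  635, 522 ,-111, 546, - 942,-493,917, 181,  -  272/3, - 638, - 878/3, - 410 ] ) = [-942, - 638,-635, - 493,  -  410,-361.1, - 878/3, - 111, - 272/3, 181,522, 546, 917 ] 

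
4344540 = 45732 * 95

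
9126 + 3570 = 12696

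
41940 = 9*4660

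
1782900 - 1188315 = 594585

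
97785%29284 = 9933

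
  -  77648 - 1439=  -  79087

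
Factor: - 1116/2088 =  - 2^( - 1 )*29^( - 1)*31^1 = - 31/58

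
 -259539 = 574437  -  833976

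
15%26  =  15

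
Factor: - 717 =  - 3^1 * 239^1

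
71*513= 36423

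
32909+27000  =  59909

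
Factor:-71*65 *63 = -290745 = - 3^2*5^1*7^1*13^1*71^1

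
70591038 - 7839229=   62751809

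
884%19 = 10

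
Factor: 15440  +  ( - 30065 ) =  - 14625=- 3^2*5^3* 13^1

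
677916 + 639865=1317781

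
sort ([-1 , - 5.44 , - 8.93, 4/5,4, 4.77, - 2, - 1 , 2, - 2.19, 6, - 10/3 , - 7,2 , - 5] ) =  [ - 8.93, -7, - 5.44 , -5, - 10/3, -2.19, - 2, - 1, - 1,  4/5, 2 , 2, 4,  4.77,6 ] 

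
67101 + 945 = 68046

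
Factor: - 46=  - 2^1*23^1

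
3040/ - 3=-3040/3 = - 1013.33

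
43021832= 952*45191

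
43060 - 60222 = -17162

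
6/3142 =3/1571 = 0.00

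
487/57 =8 + 31/57=8.54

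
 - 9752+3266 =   -  6486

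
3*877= 2631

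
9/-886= -1 + 877/886  =  - 0.01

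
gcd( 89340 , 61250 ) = 10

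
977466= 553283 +424183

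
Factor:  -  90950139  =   - 3^2*7^1*1443653^1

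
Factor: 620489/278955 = 3^( - 2 )*5^(-1)*433^1*1433^1*6199^ ( - 1) 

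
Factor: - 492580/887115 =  - 98516/177423 = -2^2*3^( - 1 )*11^1 * 2239^1 * 59141^( - 1 ) 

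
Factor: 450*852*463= 2^3*3^3*5^2*71^1*463^1 = 177514200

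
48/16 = 3 = 3.00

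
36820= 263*140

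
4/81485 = 4/81485 = 0.00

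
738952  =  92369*8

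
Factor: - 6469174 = - 2^1*47^1*68821^1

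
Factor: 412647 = 3^1 * 263^1*523^1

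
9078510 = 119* 76290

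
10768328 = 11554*932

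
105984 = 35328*3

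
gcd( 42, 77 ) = 7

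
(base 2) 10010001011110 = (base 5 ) 244220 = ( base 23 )hdi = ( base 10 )9310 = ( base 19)16F0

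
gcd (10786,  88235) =1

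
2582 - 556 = 2026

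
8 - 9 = -1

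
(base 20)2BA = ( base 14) 538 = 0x406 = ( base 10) 1030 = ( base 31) 127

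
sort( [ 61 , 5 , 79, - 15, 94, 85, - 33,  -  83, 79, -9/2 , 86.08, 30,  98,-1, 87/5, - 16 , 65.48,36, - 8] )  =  [ -83,  -  33, - 16,  -  15,  -  8, - 9/2, - 1,5,87/5 , 30,36 , 61 , 65.48,79, 79,85,86.08, 94,98] 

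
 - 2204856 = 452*( - 4878 ) 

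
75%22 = 9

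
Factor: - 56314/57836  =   - 2^( - 1)* 19^ ( - 1 ) *37^1 =-37/38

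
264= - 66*(  -  4) 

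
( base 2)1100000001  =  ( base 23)1aa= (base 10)769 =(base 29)qf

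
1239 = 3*413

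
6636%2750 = 1136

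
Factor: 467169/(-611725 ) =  - 3^1 * 5^(  -  2)*24469^( - 1 )*155723^1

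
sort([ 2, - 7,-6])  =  [ - 7  , - 6,2 ]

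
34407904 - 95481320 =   -  61073416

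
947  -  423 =524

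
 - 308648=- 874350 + 565702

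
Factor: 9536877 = 3^2*7^1*151379^1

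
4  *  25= 100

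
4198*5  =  20990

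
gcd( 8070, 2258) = 2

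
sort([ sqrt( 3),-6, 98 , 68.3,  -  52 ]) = [ - 52,  -  6, sqrt( 3 ), 68.3,98 ] 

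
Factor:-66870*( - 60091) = 2^1 * 3^2*5^1*743^1*60091^1=4018285170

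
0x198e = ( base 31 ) 6p1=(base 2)1100110001110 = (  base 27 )8q8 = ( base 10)6542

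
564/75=188/25= 7.52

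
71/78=71/78=0.91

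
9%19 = 9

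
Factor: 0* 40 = 0 = 0^1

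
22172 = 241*92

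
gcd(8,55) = 1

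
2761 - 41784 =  - 39023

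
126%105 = 21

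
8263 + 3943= 12206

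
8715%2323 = 1746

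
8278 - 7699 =579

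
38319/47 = 815 + 14/47 = 815.30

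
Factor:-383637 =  - 3^1*41^1*3119^1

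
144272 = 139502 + 4770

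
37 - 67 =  - 30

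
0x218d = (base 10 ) 8589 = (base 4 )2012031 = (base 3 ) 102210010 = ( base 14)31b7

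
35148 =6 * 5858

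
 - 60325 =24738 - 85063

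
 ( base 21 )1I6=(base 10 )825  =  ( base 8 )1471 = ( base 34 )o9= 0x339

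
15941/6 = 2656  +  5/6 = 2656.83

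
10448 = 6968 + 3480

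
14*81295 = 1138130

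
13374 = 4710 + 8664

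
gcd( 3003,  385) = 77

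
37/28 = 1 + 9/28= 1.32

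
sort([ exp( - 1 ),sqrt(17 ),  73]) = [exp( - 1 ), sqrt(17 ), 73]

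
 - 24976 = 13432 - 38408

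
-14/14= - 1 = - 1.00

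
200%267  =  200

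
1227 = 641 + 586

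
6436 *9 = 57924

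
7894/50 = 157 + 22/25 = 157.88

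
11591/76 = 152 + 39/76 = 152.51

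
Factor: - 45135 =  - 3^2*5^1*17^1*59^1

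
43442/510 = 21721/255 = 85.18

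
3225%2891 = 334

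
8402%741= 251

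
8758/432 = 20+59/216 = 20.27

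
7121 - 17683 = -10562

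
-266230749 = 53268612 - 319499361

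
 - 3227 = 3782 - 7009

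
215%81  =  53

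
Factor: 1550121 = 3^1 * 487^1*1061^1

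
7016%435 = 56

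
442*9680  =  4278560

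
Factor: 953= 953^1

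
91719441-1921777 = 89797664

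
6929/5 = 1385 + 4/5 = 1385.80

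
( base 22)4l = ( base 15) 74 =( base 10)109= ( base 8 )155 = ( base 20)59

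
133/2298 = 133/2298 = 0.06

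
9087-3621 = 5466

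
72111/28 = 72111/28 = 2575.39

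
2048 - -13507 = 15555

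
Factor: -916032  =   - 2^6*3^1*13^1*367^1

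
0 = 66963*0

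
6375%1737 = 1164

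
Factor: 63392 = 2^5*7^1*283^1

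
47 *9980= 469060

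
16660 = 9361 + 7299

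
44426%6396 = 6050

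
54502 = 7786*7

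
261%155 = 106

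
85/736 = 85/736 = 0.12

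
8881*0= 0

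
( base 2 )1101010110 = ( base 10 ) 854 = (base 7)2330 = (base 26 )16M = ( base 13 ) 509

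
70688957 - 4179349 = 66509608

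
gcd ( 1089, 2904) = 363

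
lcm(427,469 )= 28609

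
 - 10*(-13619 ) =136190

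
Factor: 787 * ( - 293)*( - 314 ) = 72405574  =  2^1*157^1*293^1*787^1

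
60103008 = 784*76662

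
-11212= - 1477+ - 9735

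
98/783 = 98/783=0.13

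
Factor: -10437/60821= - 3^1 * 7^2*71^1 * 60821^( - 1 ) 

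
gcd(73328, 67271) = 1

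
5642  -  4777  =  865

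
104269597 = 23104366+81165231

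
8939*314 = 2806846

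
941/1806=941/1806 =0.52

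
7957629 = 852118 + 7105511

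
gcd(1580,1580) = 1580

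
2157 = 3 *719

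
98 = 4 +94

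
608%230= 148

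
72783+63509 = 136292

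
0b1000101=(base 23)30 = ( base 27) 2F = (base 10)69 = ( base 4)1011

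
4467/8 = 558 + 3/8 = 558.38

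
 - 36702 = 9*( - 4078 )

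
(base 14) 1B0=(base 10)350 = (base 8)536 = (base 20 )HA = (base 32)au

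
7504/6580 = 1 +33/235 = 1.14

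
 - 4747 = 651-5398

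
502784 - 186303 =316481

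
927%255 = 162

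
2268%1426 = 842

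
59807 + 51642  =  111449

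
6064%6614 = 6064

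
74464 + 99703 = 174167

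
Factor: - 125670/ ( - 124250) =177/175= 3^1*5^( - 2)*7^( - 1)*59^1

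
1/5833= 1/5833 = 0.00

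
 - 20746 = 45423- 66169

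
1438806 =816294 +622512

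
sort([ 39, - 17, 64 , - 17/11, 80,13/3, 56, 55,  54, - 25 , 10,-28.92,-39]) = [ - 39, - 28.92 , - 25,- 17, - 17/11, 13/3 , 10,39,54, 55, 56,64,80 ] 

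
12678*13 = 164814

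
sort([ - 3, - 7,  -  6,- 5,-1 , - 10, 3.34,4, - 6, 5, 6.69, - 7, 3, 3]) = [ - 10, - 7,  -  7, - 6,  -  6, - 5, - 3, - 1,3,3,3.34,4, 5,6.69 ]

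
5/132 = 5/132  =  0.04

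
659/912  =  659/912 = 0.72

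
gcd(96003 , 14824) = 1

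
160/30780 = 8/1539 = 0.01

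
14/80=7/40  =  0.17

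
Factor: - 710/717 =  - 2^1 * 3^( - 1 )*5^1*71^1*239^( - 1) 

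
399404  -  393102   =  6302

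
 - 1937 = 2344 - 4281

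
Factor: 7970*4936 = 2^4*5^1*617^1*797^1 = 39339920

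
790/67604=395/33802 = 0.01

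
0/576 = 0  =  0.00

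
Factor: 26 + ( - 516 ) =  - 2^1 * 5^1*7^2= -  490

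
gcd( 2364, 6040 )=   4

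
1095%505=85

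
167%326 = 167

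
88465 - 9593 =78872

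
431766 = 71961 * 6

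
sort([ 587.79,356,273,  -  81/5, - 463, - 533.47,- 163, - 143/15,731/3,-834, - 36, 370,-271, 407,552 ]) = [ - 834, - 533.47, - 463, - 271, - 163 ,-36, - 81/5, - 143/15,731/3,  273 , 356, 370,407 , 552,587.79] 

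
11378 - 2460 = 8918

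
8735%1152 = 671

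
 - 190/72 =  - 3+13/36= -2.64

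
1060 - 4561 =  - 3501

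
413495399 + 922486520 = 1335981919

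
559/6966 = 13/162 = 0.08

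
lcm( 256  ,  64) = 256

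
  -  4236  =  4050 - 8286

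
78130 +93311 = 171441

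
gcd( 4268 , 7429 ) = 1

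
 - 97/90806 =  - 1 +90709/90806 = - 0.00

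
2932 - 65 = 2867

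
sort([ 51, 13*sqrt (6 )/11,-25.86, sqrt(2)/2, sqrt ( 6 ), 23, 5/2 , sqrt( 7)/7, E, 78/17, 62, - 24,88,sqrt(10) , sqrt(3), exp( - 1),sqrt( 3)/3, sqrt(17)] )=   [ - 25.86, - 24,exp ( - 1), sqrt(7)/7, sqrt(3 )/3, sqrt( 2 )/2, sqrt(3),sqrt( 6 ), 5/2, E, 13*sqrt(6)/11, sqrt(10 ), sqrt(17), 78/17, 23,51, 62, 88 ]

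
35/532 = 5/76 = 0.07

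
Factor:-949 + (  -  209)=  - 2^1*3^1*193^1 = -1158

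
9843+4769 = 14612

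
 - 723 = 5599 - 6322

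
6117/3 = 2039= 2039.00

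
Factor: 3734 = 2^1* 1867^1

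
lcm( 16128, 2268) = 145152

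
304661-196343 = 108318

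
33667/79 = 426 + 13/79 = 426.16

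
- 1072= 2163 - 3235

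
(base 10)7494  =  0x1d46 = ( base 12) 4406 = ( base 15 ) 2349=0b1110101000110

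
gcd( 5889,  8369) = 1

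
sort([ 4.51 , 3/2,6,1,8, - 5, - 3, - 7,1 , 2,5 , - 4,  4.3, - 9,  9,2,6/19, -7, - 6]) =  [ -9,  -  7,-7, - 6, - 5, - 4,  -  3,6/19, 1,1,3/2,  2,2,4.3,4.51,5, 6, 8,9]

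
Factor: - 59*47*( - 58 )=160834 =2^1*29^1*47^1*59^1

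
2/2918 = 1/1459= 0.00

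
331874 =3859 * 86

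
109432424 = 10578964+98853460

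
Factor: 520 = 2^3*5^1* 13^1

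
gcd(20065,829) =1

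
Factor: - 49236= -2^2*3^1* 11^1  *  373^1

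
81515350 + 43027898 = 124543248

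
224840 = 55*4088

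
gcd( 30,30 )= 30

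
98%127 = 98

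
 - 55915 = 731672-787587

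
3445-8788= - 5343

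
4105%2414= 1691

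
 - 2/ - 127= 2/127 = 0.02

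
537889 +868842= 1406731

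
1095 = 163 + 932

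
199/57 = 199/57  =  3.49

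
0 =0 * 8429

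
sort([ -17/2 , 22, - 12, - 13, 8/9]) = [ - 13, - 12, - 17/2,8/9,22]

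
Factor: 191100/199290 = 70/73 = 2^1*5^1*7^1 *73^ ( - 1)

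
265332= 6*44222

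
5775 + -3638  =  2137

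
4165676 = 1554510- - 2611166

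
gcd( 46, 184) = 46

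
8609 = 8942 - 333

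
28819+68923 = 97742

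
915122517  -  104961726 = 810160791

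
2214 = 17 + 2197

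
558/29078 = 9/469  =  0.02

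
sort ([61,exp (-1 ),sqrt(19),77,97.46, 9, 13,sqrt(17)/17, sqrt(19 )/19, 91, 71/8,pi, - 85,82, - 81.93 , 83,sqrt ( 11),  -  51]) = [ - 85,  -  81.93, - 51,sqrt(19) /19,  sqrt(17)/17, exp( - 1), pi,sqrt( 11), sqrt( 19),71/8,9,13, 61,77,  82,83,  91,97.46 ]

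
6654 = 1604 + 5050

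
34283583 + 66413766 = 100697349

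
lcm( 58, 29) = 58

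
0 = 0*7756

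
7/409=7/409 = 0.02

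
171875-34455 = 137420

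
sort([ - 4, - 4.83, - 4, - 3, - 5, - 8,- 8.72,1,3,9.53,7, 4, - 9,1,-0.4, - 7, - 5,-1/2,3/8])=[ - 9, - 8.72, - 8, - 7, - 5, - 5, - 4.83, - 4, - 4, - 3 , - 1/2, - 0.4,3/8,  1,1,3,4 , 7,9.53]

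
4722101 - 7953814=- 3231713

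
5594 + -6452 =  - 858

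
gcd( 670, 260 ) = 10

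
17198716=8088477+9110239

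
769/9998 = 769/9998= 0.08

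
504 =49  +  455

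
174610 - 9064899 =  - 8890289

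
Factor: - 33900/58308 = - 25/43 =- 5^2 *43^(  -  1) 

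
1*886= 886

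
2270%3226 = 2270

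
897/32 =28 + 1/32 = 28.03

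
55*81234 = 4467870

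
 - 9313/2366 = -4 + 151/2366= -3.94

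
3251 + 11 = 3262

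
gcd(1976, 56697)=1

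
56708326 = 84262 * 673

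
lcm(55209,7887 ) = 55209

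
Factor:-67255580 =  - 2^2*5^1*7^1*41^1*11717^1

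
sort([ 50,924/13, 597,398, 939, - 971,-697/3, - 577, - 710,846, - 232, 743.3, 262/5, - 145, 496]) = [ - 971, - 710, - 577, - 697/3, - 232, - 145, 50,262/5,924/13,398, 496, 597,743.3, 846,939]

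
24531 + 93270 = 117801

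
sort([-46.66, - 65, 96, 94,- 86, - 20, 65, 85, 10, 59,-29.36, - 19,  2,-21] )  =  [ - 86, - 65, - 46.66, - 29.36, - 21,-20, -19,  2, 10, 59, 65 , 85, 94, 96 ]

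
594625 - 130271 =464354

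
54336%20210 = 13916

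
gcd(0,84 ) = 84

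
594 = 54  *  11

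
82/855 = 82/855 = 0.10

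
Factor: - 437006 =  - 2^1*47^1*4649^1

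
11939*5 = 59695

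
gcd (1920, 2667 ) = 3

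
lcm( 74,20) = 740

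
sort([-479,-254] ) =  [ - 479, - 254]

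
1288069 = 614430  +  673639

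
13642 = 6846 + 6796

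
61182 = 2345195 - 2284013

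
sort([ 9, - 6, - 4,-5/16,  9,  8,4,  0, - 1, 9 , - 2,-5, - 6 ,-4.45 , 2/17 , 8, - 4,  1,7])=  [ - 6, - 6 , - 5, - 4.45 , - 4,  -  4,-2, -1, - 5/16, 0, 2/17,1, 4, 7, 8 , 8, 9,9,9]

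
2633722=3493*754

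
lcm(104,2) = 104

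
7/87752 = 1/12536 =0.00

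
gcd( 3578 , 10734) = 3578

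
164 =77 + 87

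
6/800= 3/400 = 0.01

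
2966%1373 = 220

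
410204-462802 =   -  52598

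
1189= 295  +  894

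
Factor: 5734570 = 2^1*5^1*573457^1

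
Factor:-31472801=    - 29^1 * 1085269^1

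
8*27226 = 217808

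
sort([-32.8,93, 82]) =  [ - 32.8,82,93]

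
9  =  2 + 7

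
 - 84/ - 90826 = 42/45413 = 0.00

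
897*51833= 46494201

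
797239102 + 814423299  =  1611662401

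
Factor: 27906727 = 31^1*900217^1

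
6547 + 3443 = 9990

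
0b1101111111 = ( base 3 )1020011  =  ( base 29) 11p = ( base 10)895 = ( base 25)1AK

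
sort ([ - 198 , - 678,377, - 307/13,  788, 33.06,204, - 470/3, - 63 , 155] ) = [ - 678, - 198,-470/3, - 63, - 307/13,33.06  ,  155,204 , 377,788]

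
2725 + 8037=10762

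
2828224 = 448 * 6313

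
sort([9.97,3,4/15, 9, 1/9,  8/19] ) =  [1/9, 4/15, 8/19,3, 9, 9.97]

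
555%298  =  257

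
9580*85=814300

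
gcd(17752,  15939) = 7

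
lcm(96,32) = 96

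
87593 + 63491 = 151084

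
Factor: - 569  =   - 569^1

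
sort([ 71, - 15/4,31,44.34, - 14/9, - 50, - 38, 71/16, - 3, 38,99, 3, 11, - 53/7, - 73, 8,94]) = [-73,-50, - 38,-53/7, - 15/4,-3, - 14/9, 3 , 71/16, 8, 11, 31, 38,44.34,71,94, 99 ]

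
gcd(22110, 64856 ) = 1474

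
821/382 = 2 + 57/382 = 2.15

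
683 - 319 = 364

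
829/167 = 829/167  =  4.96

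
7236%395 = 126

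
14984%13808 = 1176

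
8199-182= 8017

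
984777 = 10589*93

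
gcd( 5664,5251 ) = 59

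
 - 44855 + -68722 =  - 113577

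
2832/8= 354 = 354.00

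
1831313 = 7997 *229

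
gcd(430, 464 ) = 2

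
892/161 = 5 + 87/161 = 5.54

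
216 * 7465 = 1612440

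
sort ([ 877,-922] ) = [ - 922, 877 ]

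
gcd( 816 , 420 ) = 12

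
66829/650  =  102 + 529/650 = 102.81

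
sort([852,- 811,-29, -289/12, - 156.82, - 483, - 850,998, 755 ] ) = [ - 850,- 811, - 483,-156.82,-29 , -289/12,755, 852,998] 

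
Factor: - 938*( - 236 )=221368=   2^3*7^1*59^1*67^1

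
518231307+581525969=1099757276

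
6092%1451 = 288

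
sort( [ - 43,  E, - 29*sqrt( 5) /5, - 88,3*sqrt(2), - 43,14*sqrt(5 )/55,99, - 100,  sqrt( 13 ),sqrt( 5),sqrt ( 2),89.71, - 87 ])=[  -  100,-88, - 87, - 43, - 43, - 29 * sqrt( 5)/5,14*sqrt ( 5 )/55,sqrt( 2 ),  sqrt (5),  E, sqrt( 13 ), 3 * sqrt( 2),89.71,99 ]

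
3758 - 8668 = -4910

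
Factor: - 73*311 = - 22703 =- 73^1*311^1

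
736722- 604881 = 131841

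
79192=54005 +25187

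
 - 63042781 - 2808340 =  - 65851121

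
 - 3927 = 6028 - 9955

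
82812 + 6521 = 89333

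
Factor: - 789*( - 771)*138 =2^1*3^3*23^1*257^1 * 263^1 = 83948022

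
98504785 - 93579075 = 4925710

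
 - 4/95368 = -1/23842 = -  0.00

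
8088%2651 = 135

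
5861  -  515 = 5346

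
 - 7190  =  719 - 7909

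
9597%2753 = 1338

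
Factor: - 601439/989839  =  -601439^1*989839^( - 1 )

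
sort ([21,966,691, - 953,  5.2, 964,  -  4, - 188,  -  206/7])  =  [ - 953, - 188,  -  206/7, - 4 , 5.2,21,691,964,966 ] 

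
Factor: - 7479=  - 3^3 * 277^1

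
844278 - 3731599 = -2887321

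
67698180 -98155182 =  -30457002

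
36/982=18/491=0.04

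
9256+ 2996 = 12252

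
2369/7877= 2369/7877  =  0.30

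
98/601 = 98/601 =0.16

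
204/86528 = 51/21632 = 0.00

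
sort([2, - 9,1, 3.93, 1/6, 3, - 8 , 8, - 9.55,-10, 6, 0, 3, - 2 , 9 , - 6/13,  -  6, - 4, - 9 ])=[ - 10, - 9.55,  -  9,-9, - 8, - 6,-4, - 2, - 6/13, 0, 1/6,1,2,3, 3, 3.93, 6,8, 9 ] 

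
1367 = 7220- 5853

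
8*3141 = 25128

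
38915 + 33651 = 72566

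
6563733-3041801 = 3521932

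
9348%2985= 393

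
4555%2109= 337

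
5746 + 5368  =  11114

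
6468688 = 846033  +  5622655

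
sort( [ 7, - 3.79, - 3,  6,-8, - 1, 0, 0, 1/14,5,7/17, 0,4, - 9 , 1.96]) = [ - 9, - 8, - 3.79, - 3, - 1, 0, 0 , 0, 1/14,7/17,  1.96,4, 5, 6, 7 ] 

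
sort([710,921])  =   [ 710, 921 ] 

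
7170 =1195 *6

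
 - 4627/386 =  - 4627/386 = - 11.99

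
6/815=6/815=0.01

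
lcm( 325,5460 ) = 27300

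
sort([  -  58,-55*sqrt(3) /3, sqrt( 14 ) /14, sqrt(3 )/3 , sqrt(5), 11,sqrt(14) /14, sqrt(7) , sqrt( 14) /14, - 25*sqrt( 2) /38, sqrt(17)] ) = [ - 58, - 55*sqrt ( 3) /3 ,-25*sqrt (2) /38 , sqrt (14)/14, sqrt(14) /14 , sqrt(14)/14, sqrt(3) /3,sqrt(5),sqrt(7 ),sqrt ( 17 ), 11]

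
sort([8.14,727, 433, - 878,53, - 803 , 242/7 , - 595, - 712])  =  [ - 878 , - 803, - 712, - 595,  8.14,242/7,53, 433,727 ]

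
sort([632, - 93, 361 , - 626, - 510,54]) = [ - 626,  -  510, - 93,  54,361,632 ]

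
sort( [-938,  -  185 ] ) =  [ - 938,-185]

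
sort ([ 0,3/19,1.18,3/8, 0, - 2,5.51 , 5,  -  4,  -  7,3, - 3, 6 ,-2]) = [ - 7  , - 4, - 3, - 2,-2, 0, 0 , 3/19,3/8,1.18, 3, 5, 5.51,6]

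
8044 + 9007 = 17051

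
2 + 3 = 5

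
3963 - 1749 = 2214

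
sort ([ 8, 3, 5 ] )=[3,5,8]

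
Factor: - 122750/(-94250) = 13^ ( - 1)*29^( - 1)*491^1 = 491/377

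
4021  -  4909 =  - 888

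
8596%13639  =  8596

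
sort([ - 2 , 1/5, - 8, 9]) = [ - 8, - 2,1/5,9] 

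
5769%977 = 884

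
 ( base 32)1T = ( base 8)75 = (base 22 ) 2h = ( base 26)29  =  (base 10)61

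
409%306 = 103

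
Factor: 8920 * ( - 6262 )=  - 2^4*5^1*31^1*101^1*223^1=   - 55857040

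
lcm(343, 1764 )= 12348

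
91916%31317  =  29282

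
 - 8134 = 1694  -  9828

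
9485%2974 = 563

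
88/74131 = 88/74131 = 0.00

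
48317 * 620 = 29956540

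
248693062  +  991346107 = 1240039169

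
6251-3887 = 2364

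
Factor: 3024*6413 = 19392912 = 2^4*3^3 *7^1*11^2 * 53^1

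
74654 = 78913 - 4259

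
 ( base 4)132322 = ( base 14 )a14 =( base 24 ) 3aa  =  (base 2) 11110111010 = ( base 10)1978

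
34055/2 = 34055/2 = 17027.50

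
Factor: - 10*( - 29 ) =2^1*5^1*29^1 = 290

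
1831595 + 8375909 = 10207504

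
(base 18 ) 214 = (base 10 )670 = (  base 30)ma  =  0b1010011110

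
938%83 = 25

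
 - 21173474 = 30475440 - 51648914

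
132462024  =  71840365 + 60621659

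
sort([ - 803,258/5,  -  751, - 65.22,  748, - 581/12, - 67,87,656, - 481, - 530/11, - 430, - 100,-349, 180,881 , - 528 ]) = [ - 803, - 751, - 528, - 481,-430, - 349, - 100, - 67, - 65.22, - 581/12, - 530/11  ,  258/5,87, 180, 656, 748, 881]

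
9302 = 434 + 8868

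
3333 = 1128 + 2205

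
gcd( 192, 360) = 24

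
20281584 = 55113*368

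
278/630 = 139/315 = 0.44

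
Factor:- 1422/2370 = -3/5 = - 3^1*5^(  -  1 )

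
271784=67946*4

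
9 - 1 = 8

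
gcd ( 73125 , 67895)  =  5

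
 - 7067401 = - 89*79409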